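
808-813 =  - 5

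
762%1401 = 762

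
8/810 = 4/405 = 0.01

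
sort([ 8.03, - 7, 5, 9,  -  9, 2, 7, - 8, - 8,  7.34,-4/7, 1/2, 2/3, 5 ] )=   [ - 9,-8,-8,  -  7, - 4/7 , 1/2, 2/3, 2, 5, 5, 7,7.34, 8.03,9]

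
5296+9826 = 15122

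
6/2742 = 1/457=0.00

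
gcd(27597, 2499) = 3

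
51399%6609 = 5136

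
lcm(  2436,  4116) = 119364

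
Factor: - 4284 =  - 2^2*3^2*7^1*17^1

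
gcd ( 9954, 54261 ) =9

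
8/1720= 1/215 = 0.00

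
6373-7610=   -1237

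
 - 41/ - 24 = 1 + 17/24 = 1.71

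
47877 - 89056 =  - 41179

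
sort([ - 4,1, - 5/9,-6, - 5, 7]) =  [- 6, - 5, - 4,-5/9  ,  1 , 7]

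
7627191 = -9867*( - 773)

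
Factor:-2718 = -2^1*3^2*151^1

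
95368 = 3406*28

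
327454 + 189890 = 517344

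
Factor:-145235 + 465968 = 3^3 * 7^1*1697^1 = 320733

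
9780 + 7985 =17765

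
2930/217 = 2930/217= 13.50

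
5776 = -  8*(  -  722)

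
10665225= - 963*( - 11075)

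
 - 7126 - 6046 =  - 13172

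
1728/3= 576 = 576.00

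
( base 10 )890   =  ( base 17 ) 316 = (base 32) rq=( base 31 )SM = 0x37a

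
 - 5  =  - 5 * 1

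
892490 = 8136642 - 7244152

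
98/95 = 1 + 3/95 = 1.03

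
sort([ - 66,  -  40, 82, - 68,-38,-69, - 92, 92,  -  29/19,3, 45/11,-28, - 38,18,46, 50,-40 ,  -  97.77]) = [-97.77, - 92, - 69,-68,  -  66,-40, - 40,  -  38,-38, - 28 , - 29/19, 3,45/11,18, 46,50,82,92 ]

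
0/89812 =0 = 0.00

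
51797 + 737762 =789559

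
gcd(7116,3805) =1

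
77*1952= 150304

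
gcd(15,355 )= 5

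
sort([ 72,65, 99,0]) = [ 0,65,72,  99] 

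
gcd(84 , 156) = 12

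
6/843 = 2/281 = 0.01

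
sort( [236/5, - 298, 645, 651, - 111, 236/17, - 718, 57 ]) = [-718, - 298,  -  111, 236/17, 236/5, 57,645, 651 ] 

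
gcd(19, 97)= 1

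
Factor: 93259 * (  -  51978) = -2^1*3^1*179^1*521^1*8663^1 =- 4847416302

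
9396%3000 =396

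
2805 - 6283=-3478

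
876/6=146 = 146.00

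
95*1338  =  127110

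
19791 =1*19791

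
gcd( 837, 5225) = 1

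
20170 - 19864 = 306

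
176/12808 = 22/1601 = 0.01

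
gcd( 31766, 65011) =1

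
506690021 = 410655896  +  96034125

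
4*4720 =18880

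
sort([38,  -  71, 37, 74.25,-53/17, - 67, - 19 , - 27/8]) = [-71, - 67,-19, - 27/8, - 53/17, 37,38,74.25]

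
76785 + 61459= 138244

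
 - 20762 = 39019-59781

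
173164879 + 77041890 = 250206769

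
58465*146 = 8535890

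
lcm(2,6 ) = 6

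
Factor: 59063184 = 2^4*3^2*31^1  *101^1*131^1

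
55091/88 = 626 + 3/88 = 626.03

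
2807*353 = 990871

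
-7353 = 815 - 8168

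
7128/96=74 + 1/4 = 74.25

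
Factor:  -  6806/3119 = -2^1 * 41^1*83^1 * 3119^( - 1 ) 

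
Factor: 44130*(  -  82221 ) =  - 2^1*3^2*5^1*1471^1*27407^1 = -3628412730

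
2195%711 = 62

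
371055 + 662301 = 1033356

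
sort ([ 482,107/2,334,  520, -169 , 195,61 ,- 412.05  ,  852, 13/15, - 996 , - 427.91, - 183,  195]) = [ - 996, - 427.91, - 412.05,  -  183, - 169 , 13/15 , 107/2 , 61,  195,195, 334,  482, 520,  852]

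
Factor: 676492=2^2*53^1*3191^1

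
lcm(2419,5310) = 217710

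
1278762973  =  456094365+822668608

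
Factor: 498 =2^1*3^1*83^1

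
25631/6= 4271  +  5/6 = 4271.83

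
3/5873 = 3/5873 = 0.00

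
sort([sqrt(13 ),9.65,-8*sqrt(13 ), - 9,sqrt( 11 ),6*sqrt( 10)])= [ - 8*sqrt( 13 ), - 9, sqrt( 11),sqrt( 13),9.65 , 6*sqrt(10 )] 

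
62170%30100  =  1970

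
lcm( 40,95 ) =760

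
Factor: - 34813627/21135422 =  - 2^( - 1)*7^( - 1)*11^(-1) * 71^( - 1)*73^1 * 107^1*1933^(  -  1)*4457^1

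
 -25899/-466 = 55 + 269/466 = 55.58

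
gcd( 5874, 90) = 6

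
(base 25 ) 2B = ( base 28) 25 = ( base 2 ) 111101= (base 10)61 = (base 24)2D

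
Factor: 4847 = 37^1*131^1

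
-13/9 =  - 13/9 = - 1.44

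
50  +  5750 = 5800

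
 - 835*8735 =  - 7293725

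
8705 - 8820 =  - 115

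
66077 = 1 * 66077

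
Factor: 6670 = 2^1*5^1*23^1*29^1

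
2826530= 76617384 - 73790854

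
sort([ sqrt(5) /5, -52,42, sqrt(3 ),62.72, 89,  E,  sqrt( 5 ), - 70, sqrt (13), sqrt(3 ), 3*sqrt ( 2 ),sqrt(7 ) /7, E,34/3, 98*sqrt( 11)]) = [ - 70, - 52, sqrt(7 )/7, sqrt(5) /5,sqrt( 3), sqrt( 3 ), sqrt ( 5),E,E, sqrt(13 ),3*sqrt(2 ),34/3, 42,62.72, 89  ,  98 * sqrt( 11)]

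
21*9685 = 203385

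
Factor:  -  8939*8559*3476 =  - 265944939876  =  - 2^2*3^3 * 7^1*11^1*79^1*317^1*1277^1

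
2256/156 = 188/13= 14.46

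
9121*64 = 583744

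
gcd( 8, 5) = 1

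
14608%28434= 14608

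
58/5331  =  58/5331 = 0.01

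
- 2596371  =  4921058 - 7517429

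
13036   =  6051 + 6985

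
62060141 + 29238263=91298404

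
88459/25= 3538+ 9/25  =  3538.36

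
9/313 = 9/313 = 0.03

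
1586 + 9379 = 10965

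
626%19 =18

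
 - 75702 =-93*814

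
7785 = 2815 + 4970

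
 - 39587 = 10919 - 50506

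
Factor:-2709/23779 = - 3^2*79^( - 1) = - 9/79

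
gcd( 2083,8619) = 1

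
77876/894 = 87+49/447 = 87.11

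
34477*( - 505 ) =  - 17410885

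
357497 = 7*51071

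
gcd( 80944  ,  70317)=1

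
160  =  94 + 66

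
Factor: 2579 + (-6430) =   -  3851^1 = - 3851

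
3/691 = 3/691= 0.00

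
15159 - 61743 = -46584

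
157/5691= 157/5691 = 0.03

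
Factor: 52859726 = 2^1 * 2377^1*11119^1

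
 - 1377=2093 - 3470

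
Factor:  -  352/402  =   - 176/201 = - 2^4 * 3^( - 1)*11^1*67^( -1) 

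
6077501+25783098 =31860599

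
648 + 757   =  1405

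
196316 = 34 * 5774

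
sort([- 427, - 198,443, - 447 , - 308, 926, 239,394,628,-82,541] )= [ -447, -427,  -  308,-198, -82, 239,394 , 443,541,628,926 ]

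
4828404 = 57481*84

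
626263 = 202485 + 423778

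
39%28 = 11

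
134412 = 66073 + 68339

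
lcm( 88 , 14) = 616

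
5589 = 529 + 5060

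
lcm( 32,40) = 160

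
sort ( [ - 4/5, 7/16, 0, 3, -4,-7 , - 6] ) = [ - 7 , - 6 , - 4, - 4/5  ,  0, 7/16,3 ] 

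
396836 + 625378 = 1022214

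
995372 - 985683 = 9689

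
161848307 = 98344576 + 63503731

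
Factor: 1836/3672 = 1/2 = 2^(  -  1) 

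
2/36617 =2/36617 = 0.00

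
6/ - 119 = - 1 + 113/119 = -0.05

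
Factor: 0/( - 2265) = 0^1 = 0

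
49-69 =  - 20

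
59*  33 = 1947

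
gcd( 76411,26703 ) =43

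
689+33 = 722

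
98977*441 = 43648857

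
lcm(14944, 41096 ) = 164384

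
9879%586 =503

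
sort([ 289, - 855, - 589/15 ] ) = [-855,-589/15, 289]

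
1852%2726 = 1852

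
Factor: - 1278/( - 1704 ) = 3/4 = 2^( - 2)*3^1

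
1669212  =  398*4194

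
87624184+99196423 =186820607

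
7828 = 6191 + 1637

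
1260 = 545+715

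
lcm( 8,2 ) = 8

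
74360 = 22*3380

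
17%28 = 17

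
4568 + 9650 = 14218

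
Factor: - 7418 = - 2^1*3709^1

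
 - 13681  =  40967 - 54648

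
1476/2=738 = 738.00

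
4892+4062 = 8954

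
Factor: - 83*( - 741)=3^1*13^1 * 19^1*83^1 = 61503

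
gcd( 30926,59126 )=94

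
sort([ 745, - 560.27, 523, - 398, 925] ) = [ - 560.27, - 398, 523, 745,925 ] 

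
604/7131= 604/7131 = 0.08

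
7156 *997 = 7134532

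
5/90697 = 5/90697 = 0.00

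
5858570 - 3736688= 2121882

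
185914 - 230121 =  - 44207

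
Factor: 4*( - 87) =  - 348= - 2^2*3^1*29^1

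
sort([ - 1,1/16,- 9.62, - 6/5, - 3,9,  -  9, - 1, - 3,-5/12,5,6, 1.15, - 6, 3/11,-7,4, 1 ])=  [  -  9.62, - 9,-7 , - 6, - 3,-3,-6/5, - 1,-1,-5/12, 1/16, 3/11, 1 , 1.15,4,  5,6, 9 ]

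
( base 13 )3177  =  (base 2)1101011001010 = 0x1aca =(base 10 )6858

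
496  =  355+141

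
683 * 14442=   9863886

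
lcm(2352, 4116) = 16464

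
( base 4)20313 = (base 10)567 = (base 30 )ir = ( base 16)237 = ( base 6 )2343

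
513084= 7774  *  66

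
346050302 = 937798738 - 591748436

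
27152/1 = 27152=   27152.00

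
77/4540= 77/4540 = 0.02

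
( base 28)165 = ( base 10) 957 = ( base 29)140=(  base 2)1110111101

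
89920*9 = 809280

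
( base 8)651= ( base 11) 357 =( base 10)425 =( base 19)137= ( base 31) dm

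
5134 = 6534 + -1400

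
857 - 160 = 697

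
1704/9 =568/3 = 189.33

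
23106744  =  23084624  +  22120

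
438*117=51246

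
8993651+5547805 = 14541456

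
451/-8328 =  - 451/8328 = -0.05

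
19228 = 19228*1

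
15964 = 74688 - 58724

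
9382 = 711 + 8671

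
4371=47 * 93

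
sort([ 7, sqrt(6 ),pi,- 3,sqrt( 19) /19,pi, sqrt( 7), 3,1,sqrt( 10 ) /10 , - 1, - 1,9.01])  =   [ - 3, - 1, - 1,  sqrt(19 ) /19,sqrt ( 10 )/10, 1, sqrt( 6 ),sqrt( 7),3,pi,pi,7,9.01]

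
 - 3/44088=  -1+14695/14696 = - 0.00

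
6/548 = 3/274 = 0.01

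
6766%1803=1357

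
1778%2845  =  1778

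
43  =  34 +9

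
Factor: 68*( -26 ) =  - 1768=- 2^3 * 13^1* 17^1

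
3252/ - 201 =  - 17+55/67 =- 16.18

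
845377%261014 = 62335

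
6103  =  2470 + 3633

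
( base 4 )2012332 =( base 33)7up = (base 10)8638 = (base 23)G7D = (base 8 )20676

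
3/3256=3/3256 = 0.00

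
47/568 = 47/568 = 0.08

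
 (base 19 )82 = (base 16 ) 9a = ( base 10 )154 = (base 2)10011010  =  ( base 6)414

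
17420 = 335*52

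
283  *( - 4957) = - 1402831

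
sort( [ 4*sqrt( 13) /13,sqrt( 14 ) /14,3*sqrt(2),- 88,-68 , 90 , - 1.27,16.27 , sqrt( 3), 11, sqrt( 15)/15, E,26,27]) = [ - 88,-68 , - 1.27,sqrt( 15) /15, sqrt(14)/14 , 4*sqrt(13)/13,sqrt(3 ),  E,3*sqrt( 2 ) , 11,16.27, 26, 27,90]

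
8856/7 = 8856/7 = 1265.14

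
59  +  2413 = 2472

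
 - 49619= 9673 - 59292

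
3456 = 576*6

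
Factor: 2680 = 2^3*5^1* 67^1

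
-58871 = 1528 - 60399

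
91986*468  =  43049448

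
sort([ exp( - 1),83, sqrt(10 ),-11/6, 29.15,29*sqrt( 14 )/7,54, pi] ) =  [-11/6,exp( -1),pi , sqrt( 10 ), 29*sqrt(14 )/7,29.15, 54, 83 ] 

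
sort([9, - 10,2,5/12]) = [ - 10, 5/12,2,9]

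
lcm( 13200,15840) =79200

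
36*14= 504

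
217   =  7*31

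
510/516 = 85/86   =  0.99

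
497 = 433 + 64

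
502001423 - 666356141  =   - 164354718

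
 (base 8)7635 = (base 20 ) 9JH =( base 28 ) 52L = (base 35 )397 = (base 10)3997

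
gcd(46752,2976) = 96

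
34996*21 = 734916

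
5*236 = 1180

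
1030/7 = 147 + 1/7 = 147.14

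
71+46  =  117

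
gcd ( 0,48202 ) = 48202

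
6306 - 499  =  5807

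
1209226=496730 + 712496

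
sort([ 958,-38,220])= [ - 38, 220, 958] 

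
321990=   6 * 53665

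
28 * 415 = 11620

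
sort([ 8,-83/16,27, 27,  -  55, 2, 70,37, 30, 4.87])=[ - 55, - 83/16,2,4.87,8, 27,27,30,37, 70 ] 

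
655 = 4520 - 3865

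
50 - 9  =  41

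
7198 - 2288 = 4910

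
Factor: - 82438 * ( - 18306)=2^2*3^4*47^1*113^1*877^1 = 1509110028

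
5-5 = 0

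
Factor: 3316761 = 3^3*7^2*23^1*109^1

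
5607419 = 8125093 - 2517674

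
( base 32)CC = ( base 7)1104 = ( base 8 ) 614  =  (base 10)396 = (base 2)110001100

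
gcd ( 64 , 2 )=2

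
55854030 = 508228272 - 452374242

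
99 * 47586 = 4711014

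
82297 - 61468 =20829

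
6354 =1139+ 5215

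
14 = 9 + 5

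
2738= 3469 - 731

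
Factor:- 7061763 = - 3^1*1487^1 * 1583^1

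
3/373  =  3/373 =0.01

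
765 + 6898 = 7663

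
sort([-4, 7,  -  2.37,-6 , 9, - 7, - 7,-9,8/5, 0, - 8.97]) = [ - 9, - 8.97,-7,  -  7, - 6, - 4, - 2.37, 0, 8/5 , 7 , 9]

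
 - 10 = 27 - 37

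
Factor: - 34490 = - 2^1*5^1*3449^1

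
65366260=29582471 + 35783789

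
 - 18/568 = - 9/284= - 0.03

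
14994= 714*21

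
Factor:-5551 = -7^1  *  13^1*61^1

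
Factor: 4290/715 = 2^1*3^1=6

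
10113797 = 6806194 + 3307603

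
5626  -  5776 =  - 150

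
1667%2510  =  1667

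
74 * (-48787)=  - 3610238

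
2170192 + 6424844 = 8595036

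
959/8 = 119+7/8 =119.88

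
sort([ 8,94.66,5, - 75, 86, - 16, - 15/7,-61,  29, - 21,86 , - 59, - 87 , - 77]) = [-87, - 77, - 75,- 61, - 59,-21, - 16,-15/7,5,8,  29, 86,86,94.66 ] 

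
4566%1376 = 438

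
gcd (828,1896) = 12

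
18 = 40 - 22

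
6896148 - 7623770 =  - 727622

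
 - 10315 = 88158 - 98473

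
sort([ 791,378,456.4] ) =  [ 378, 456.4,  791 ] 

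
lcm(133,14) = 266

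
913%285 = 58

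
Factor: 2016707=7^1 * 11^2* 2381^1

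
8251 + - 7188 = 1063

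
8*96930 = 775440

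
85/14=85/14 = 6.07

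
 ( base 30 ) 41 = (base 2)1111001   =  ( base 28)49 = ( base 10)121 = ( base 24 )51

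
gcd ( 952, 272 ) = 136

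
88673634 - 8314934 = 80358700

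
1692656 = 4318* 392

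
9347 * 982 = 9178754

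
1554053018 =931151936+622901082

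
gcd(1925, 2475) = 275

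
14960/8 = 1870= 1870.00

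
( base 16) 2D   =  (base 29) 1g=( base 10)45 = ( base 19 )27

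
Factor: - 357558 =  - 2^1*3^1*23^1*2591^1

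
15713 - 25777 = -10064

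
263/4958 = 263/4958= 0.05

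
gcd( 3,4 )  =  1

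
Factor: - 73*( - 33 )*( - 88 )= - 211992 = - 2^3*3^1 *11^2*73^1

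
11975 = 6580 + 5395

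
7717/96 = 80 + 37/96  =  80.39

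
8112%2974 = 2164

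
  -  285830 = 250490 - 536320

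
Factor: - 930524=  - 2^2*7^1 * 167^1*199^1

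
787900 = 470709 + 317191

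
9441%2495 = 1956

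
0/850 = 0 = 0.00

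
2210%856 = 498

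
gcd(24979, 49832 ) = 1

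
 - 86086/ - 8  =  10760 + 3/4 = 10760.75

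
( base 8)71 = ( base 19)30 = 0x39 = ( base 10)57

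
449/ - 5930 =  - 449/5930 = - 0.08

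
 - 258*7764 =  - 2003112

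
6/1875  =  2/625 =0.00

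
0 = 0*45618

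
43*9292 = 399556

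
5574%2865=2709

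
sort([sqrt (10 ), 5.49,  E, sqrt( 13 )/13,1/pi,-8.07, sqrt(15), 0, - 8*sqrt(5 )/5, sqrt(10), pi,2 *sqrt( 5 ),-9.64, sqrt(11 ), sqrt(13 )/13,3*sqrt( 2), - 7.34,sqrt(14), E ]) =[  -  9.64, - 8.07,  -  7.34,-8*sqrt(5 )/5, 0,sqrt( 13 )/13, sqrt(13 ) /13, 1/pi,  E,E, pi,sqrt(10 ),sqrt ( 10) , sqrt(11),sqrt(14) , sqrt( 15),3  *sqrt( 2 ),2*sqrt( 5 ), 5.49] 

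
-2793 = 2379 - 5172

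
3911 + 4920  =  8831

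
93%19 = 17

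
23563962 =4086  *5767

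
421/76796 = 421/76796 = 0.01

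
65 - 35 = 30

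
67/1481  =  67/1481= 0.05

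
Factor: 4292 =2^2*29^1*37^1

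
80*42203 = 3376240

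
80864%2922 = 1970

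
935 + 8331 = 9266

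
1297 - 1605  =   - 308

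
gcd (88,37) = 1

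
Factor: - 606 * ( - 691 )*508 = 2^3*3^1*101^1*127^1*691^1 = 212722968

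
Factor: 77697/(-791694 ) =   -  8633/87966 = -  2^( - 1)*3^ ( - 5)*89^1*97^1*181^( - 1 ) 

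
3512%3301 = 211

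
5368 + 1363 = 6731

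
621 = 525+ 96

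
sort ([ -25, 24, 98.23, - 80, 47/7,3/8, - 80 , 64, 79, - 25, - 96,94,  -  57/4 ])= [ - 96, - 80 ,  -  80, - 25, - 25, - 57/4, 3/8,  47/7,24  ,  64,79, 94,98.23 ] 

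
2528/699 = 2528/699 =3.62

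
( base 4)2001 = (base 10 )129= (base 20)69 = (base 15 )89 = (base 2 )10000001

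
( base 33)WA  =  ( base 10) 1066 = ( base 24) 1ka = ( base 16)42a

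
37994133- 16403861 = 21590272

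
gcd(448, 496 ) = 16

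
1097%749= 348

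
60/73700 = 3/3685 = 0.00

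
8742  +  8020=16762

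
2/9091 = 2/9091 = 0.00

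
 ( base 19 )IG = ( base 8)546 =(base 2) 101100110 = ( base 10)358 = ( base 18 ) 11g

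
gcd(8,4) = 4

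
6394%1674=1372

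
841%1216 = 841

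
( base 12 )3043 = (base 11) 3A2A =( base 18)G2F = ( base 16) 1473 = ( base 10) 5235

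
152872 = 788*194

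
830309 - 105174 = 725135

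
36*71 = 2556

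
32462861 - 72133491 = - 39670630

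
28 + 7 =35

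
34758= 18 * 1931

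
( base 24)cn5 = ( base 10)7469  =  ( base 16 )1d2d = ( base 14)2A17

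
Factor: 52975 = 5^2*13^1* 163^1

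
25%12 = 1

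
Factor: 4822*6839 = 32977658=2^1*7^1*977^1*2411^1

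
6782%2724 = 1334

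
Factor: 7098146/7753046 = 7^( - 1 )*11^1 * 17^1* 18979^1*553789^( - 1) = 3549073/3876523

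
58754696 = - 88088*( - 667 )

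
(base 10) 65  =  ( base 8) 101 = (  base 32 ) 21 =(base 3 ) 2102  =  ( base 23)2j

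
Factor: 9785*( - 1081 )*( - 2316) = 2^2*3^1*5^1*19^1 * 23^1*47^1*103^1*193^1 = 24497686860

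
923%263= 134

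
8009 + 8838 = 16847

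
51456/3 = 17152=17152.00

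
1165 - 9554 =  - 8389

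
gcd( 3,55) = 1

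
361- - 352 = 713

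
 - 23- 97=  - 120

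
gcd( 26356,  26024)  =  4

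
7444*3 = 22332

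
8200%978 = 376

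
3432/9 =1144/3 = 381.33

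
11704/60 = 2926/15 = 195.07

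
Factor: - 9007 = - 9007^1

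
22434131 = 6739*3329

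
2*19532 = 39064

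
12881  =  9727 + 3154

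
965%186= 35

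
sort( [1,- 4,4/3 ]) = [ -4,1,4/3 ] 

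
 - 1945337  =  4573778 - 6519115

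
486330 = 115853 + 370477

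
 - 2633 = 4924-7557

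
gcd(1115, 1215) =5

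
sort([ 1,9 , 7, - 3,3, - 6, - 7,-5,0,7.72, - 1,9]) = [ - 7, - 6, - 5, -3, - 1,0,1,3,7, 7.72,9, 9]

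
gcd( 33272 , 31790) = 2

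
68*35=2380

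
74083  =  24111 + 49972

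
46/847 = 46/847 = 0.05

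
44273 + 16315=60588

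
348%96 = 60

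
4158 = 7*594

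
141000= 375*376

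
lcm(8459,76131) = 76131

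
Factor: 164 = 2^2*41^1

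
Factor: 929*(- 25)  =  -5^2*929^1 = - 23225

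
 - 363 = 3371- 3734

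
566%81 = 80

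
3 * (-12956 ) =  - 38868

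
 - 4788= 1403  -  6191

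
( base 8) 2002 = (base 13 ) 60C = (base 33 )V3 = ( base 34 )U6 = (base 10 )1026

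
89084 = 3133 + 85951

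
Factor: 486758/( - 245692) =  - 947/478 = -2^( - 1)*239^( - 1)*947^1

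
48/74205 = 16/24735 =0.00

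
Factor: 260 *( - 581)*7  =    -  1057420 = - 2^2*5^1* 7^2*13^1 * 83^1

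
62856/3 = 20952 = 20952.00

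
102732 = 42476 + 60256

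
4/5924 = 1/1481= 0.00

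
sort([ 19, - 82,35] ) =[-82,  19 , 35 ]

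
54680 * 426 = 23293680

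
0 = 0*32163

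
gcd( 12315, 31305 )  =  15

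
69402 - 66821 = 2581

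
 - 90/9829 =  - 90/9829 = - 0.01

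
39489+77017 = 116506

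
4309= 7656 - 3347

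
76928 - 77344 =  -416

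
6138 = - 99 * (  -  62 ) 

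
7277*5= 36385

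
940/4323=940/4323=0.22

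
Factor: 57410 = 2^1*5^1*5741^1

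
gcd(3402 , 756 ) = 378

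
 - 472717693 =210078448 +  - 682796141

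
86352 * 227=19601904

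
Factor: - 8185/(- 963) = 3^( - 2)*5^1*107^(-1 )*1637^1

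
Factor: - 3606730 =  - 2^1*5^1*29^1*12437^1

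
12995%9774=3221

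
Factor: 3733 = 3733^1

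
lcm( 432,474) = 34128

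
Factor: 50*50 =2500 = 2^2* 5^4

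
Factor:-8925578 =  - 2^1*17^1*79^1 * 3323^1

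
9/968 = 9/968 = 0.01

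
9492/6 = 1582 =1582.00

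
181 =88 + 93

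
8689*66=573474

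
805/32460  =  161/6492 = 0.02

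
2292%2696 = 2292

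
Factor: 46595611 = 107^1*599^1 * 727^1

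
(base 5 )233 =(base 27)2e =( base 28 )2c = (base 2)1000100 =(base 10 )68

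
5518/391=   14+ 44/391=14.11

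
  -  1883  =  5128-7011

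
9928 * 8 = 79424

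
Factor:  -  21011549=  - 13^1*19^1 * 257^1 * 331^1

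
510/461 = 1+49/461 =1.11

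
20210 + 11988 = 32198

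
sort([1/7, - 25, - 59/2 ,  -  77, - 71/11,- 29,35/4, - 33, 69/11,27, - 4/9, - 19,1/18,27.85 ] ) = [ - 77, - 33,-59/2, - 29, - 25, - 19,-71/11, - 4/9,1/18, 1/7,69/11, 35/4, 27, 27.85] 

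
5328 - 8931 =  - 3603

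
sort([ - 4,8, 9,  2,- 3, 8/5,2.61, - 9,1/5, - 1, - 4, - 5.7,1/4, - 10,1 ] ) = [-10,-9, - 5.7, - 4, - 4, - 3 , - 1,1/5,1/4,1, 8/5 , 2,2.61,8,  9 ] 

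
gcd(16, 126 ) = 2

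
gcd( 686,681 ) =1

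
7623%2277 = 792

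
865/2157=865/2157 =0.40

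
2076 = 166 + 1910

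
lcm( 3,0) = 0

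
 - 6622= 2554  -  9176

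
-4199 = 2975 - 7174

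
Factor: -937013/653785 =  -85183/59435 = - 5^ (-1)*7^1*43^1 * 283^1*11887^ (- 1 ) 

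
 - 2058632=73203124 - 75261756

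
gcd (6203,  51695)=1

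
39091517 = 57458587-18367070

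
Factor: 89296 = 2^4*5581^1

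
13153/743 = 13153/743 = 17.70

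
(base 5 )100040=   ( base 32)329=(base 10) 3145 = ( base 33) 2TA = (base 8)6111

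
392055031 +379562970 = 771618001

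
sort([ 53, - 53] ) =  [-53,  53]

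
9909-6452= 3457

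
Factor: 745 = 5^1*149^1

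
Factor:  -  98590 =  - 2^1 *5^1 * 9859^1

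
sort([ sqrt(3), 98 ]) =[ sqrt( 3), 98]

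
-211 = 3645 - 3856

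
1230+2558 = 3788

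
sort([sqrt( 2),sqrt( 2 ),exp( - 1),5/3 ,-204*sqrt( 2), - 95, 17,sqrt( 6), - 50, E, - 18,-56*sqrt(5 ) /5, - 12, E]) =[ - 204 * sqrt (2 ), - 95,-50, - 56*sqrt( 5 )/5 , - 18,-12, exp( - 1 ) , sqrt( 2),sqrt(2), 5/3,sqrt( 6), E,E,17 ] 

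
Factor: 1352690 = 2^1*5^1*17^1*73^1*109^1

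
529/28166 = 529/28166 = 0.02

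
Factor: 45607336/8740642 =2^2*269^1 * 1237^( - 1 ) *3533^( - 1)*21193^1 = 22803668/4370321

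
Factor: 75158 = 2^1*37579^1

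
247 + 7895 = 8142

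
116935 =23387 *5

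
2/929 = 2/929 = 0.00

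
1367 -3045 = - 1678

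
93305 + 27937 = 121242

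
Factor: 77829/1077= 25943/359=359^( - 1)*25943^1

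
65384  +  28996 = 94380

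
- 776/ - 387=2 + 2/387  =  2.01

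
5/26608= 5/26608 = 0.00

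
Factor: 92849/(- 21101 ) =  - 21101^(-1) * 92849^1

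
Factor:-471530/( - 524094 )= 3^(-1 )*5^1*61^1*113^(-1)=305/339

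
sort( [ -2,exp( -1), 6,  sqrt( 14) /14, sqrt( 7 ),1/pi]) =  [  -  2, sqrt( 14) /14, 1/pi,exp( - 1), sqrt(7), 6]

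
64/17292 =16/4323=0.00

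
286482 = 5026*57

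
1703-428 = 1275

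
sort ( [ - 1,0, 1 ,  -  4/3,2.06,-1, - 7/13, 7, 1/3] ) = [ - 4/3, - 1,- 1, - 7/13 , 0,1/3,1, 2.06, 7 ] 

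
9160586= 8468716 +691870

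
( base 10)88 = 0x58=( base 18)4G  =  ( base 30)2S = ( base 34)2K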